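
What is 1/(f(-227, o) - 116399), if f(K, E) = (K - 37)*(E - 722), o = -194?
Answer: 1/125425 ≈ 7.9729e-6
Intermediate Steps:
f(K, E) = (-722 + E)*(-37 + K) (f(K, E) = (-37 + K)*(-722 + E) = (-722 + E)*(-37 + K))
1/(f(-227, o) - 116399) = 1/((26714 - 722*(-227) - 37*(-194) - 194*(-227)) - 116399) = 1/((26714 + 163894 + 7178 + 44038) - 116399) = 1/(241824 - 116399) = 1/125425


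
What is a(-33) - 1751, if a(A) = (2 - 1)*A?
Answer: -1784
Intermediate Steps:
a(A) = A (a(A) = 1*A = A)
a(-33) - 1751 = -33 - 1751 = -1784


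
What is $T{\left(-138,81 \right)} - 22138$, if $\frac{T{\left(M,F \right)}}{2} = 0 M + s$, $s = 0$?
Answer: $-22138$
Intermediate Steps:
$T{\left(M,F \right)} = 0$ ($T{\left(M,F \right)} = 2 \left(0 M + 0\right) = 2 \left(0 + 0\right) = 2 \cdot 0 = 0$)
$T{\left(-138,81 \right)} - 22138 = 0 - 22138 = -22138$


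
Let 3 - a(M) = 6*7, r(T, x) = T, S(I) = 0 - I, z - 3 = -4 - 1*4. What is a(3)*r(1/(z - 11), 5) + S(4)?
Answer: -25/16 ≈ -1.5625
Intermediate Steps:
z = -5 (z = 3 + (-4 - 1*4) = 3 + (-4 - 4) = 3 - 8 = -5)
S(I) = -I
a(M) = -39 (a(M) = 3 - 6*7 = 3 - 1*42 = 3 - 42 = -39)
a(3)*r(1/(z - 11), 5) + S(4) = -39/(-5 - 11) - 1*4 = -39/(-16) - 4 = -39*(-1/16) - 4 = 39/16 - 4 = -25/16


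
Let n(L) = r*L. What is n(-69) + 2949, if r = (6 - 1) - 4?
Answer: 2880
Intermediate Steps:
r = 1 (r = 5 - 4 = 1)
n(L) = L (n(L) = 1*L = L)
n(-69) + 2949 = -69 + 2949 = 2880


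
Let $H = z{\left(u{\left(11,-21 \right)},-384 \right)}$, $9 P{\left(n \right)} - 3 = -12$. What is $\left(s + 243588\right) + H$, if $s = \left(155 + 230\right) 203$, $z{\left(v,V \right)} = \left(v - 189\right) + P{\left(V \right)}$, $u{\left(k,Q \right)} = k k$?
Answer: $321674$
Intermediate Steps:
$u{\left(k,Q \right)} = k^{2}$
$P{\left(n \right)} = -1$ ($P{\left(n \right)} = \frac{1}{3} + \frac{1}{9} \left(-12\right) = \frac{1}{3} - \frac{4}{3} = -1$)
$z{\left(v,V \right)} = -190 + v$ ($z{\left(v,V \right)} = \left(v - 189\right) - 1 = \left(-189 + v\right) - 1 = -190 + v$)
$H = -69$ ($H = -190 + 11^{2} = -190 + 121 = -69$)
$s = 78155$ ($s = 385 \cdot 203 = 78155$)
$\left(s + 243588\right) + H = \left(78155 + 243588\right) - 69 = 321743 - 69 = 321674$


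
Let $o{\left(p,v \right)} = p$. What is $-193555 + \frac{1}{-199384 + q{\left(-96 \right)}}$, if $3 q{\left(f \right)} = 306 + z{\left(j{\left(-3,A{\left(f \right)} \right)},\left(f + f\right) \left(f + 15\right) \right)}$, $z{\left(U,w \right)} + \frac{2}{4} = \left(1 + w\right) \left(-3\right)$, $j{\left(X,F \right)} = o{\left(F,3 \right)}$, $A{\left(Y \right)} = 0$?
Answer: $- \frac{249494524111}{1289011} \approx -1.9356 \cdot 10^{5}$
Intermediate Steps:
$j{\left(X,F \right)} = F$
$z{\left(U,w \right)} = - \frac{7}{2} - 3 w$ ($z{\left(U,w \right)} = - \frac{1}{2} + \left(1 + w\right) \left(-3\right) = - \frac{1}{2} - \left(3 + 3 w\right) = - \frac{7}{2} - 3 w$)
$q{\left(f \right)} = \frac{605}{6} - 2 f \left(15 + f\right)$ ($q{\left(f \right)} = \frac{306 - \left(\frac{7}{2} + 3 \left(f + f\right) \left(f + 15\right)\right)}{3} = \frac{306 - \left(\frac{7}{2} + 3 \cdot 2 f \left(15 + f\right)\right)}{3} = \frac{306 - \left(\frac{7}{2} + 6 f \left(15 + f\right)\right)}{3} = \frac{\frac{605}{2} - 6 f \left(15 + f\right)}{3} = \frac{605}{6} - 2 f \left(15 + f\right)$)
$-193555 + \frac{1}{-199384 + q{\left(-96 \right)}} = -193555 + \frac{1}{-199384 + \left(\frac{605}{6} - - 192 \left(15 - 96\right)\right)} = -193555 + \frac{1}{-199384 + \left(\frac{605}{6} - \left(-192\right) \left(-81\right)\right)} = -193555 + \frac{1}{-199384 + \left(\frac{605}{6} - 15552\right)} = -193555 + \frac{1}{-199384 - \frac{92707}{6}} = -193555 + \frac{1}{- \frac{1289011}{6}} = -193555 - \frac{6}{1289011} = - \frac{249494524111}{1289011}$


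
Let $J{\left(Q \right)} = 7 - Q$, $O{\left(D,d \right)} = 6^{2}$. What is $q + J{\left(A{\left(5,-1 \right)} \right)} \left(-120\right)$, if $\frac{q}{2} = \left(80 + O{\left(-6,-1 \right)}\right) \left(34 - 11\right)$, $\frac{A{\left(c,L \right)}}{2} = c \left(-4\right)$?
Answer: $-304$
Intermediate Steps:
$O{\left(D,d \right)} = 36$
$A{\left(c,L \right)} = - 8 c$ ($A{\left(c,L \right)} = 2 c \left(-4\right) = 2 \left(- 4 c\right) = - 8 c$)
$q = 5336$ ($q = 2 \left(80 + 36\right) \left(34 - 11\right) = 2 \cdot 116 \cdot 23 = 2 \cdot 2668 = 5336$)
$q + J{\left(A{\left(5,-1 \right)} \right)} \left(-120\right) = 5336 + \left(7 - \left(-8\right) 5\right) \left(-120\right) = 5336 + \left(7 - -40\right) \left(-120\right) = 5336 + \left(7 + 40\right) \left(-120\right) = 5336 + 47 \left(-120\right) = 5336 - 5640 = -304$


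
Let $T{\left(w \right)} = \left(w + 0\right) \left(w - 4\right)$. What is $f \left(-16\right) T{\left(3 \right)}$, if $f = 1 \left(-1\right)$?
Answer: $-48$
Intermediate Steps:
$T{\left(w \right)} = w \left(-4 + w\right)$
$f = -1$
$f \left(-16\right) T{\left(3 \right)} = \left(-1\right) \left(-16\right) 3 \left(-4 + 3\right) = 16 \cdot 3 \left(-1\right) = 16 \left(-3\right) = -48$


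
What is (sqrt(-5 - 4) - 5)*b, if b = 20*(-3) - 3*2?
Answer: 330 - 198*I ≈ 330.0 - 198.0*I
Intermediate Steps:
b = -66 (b = -60 - 6 = -66)
(sqrt(-5 - 4) - 5)*b = (sqrt(-5 - 4) - 5)*(-66) = (sqrt(-9) - 5)*(-66) = (3*I - 5)*(-66) = (-5 + 3*I)*(-66) = 330 - 198*I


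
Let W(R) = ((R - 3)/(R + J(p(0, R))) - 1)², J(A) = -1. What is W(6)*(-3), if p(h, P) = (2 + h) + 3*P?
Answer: -12/25 ≈ -0.48000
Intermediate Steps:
p(h, P) = 2 + h + 3*P
W(R) = (-1 + (-3 + R)/(-1 + R))² (W(R) = ((R - 3)/(R - 1) - 1)² = ((-3 + R)/(-1 + R) - 1)² = (-1 + (-3 + R)/(-1 + R))²)
W(6)*(-3) = (4/(-1 + 6)²)*(-3) = (4/5²)*(-3) = (4*(1/25))*(-3) = (4/25)*(-3) = -12/25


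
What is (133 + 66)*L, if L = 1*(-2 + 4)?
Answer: 398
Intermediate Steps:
L = 2 (L = 1*2 = 2)
(133 + 66)*L = (133 + 66)*2 = 199*2 = 398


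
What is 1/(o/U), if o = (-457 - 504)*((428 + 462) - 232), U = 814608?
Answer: -407304/316169 ≈ -1.2882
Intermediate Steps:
o = -632338 (o = -961*(890 - 232) = -961*658 = -632338)
1/(o/U) = 1/(-632338/814608) = 1/(-632338*1/814608) = 1/(-316169/407304) = -407304/316169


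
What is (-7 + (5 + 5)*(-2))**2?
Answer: 729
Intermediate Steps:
(-7 + (5 + 5)*(-2))**2 = (-7 + 10*(-2))**2 = (-7 - 20)**2 = (-27)**2 = 729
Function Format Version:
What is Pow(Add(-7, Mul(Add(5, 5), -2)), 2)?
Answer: 729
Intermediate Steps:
Pow(Add(-7, Mul(Add(5, 5), -2)), 2) = Pow(Add(-7, Mul(10, -2)), 2) = Pow(Add(-7, -20), 2) = Pow(-27, 2) = 729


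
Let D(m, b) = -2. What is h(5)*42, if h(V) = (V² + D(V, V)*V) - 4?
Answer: 462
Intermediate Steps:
h(V) = -4 + V² - 2*V (h(V) = (V² - 2*V) - 4 = -4 + V² - 2*V)
h(5)*42 = (-4 + 5² - 2*5)*42 = (-4 + 25 - 10)*42 = 11*42 = 462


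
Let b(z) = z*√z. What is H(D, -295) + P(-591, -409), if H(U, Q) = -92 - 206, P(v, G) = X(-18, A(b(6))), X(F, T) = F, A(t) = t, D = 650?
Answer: -316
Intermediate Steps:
b(z) = z^(3/2)
P(v, G) = -18
H(U, Q) = -298
H(D, -295) + P(-591, -409) = -298 - 18 = -316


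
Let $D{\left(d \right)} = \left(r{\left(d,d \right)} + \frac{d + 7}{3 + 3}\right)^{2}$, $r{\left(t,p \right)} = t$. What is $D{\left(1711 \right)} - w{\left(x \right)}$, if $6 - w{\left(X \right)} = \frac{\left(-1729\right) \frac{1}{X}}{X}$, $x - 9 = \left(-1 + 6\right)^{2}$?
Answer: $\frac{41505019999}{10404} \approx 3.9893 \cdot 10^{6}$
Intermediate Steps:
$x = 34$ ($x = 9 + \left(-1 + 6\right)^{2} = 9 + 5^{2} = 9 + 25 = 34$)
$D{\left(d \right)} = \left(\frac{7}{6} + \frac{7 d}{6}\right)^{2}$ ($D{\left(d \right)} = \left(d + \frac{d + 7}{3 + 3}\right)^{2} = \left(d + \frac{7 + d}{6}\right)^{2} = \left(d + \left(7 + d\right) \frac{1}{6}\right)^{2} = \left(d + \left(\frac{7}{6} + \frac{d}{6}\right)\right)^{2} = \left(\frac{7}{6} + \frac{7 d}{6}\right)^{2}$)
$w{\left(X \right)} = 6 + \frac{1729}{X^{2}}$ ($w{\left(X \right)} = 6 - \frac{\left(-1729\right) \frac{1}{X}}{X} = 6 - - \frac{1729}{X^{2}} = 6 + \frac{1729}{X^{2}}$)
$D{\left(1711 \right)} - w{\left(x \right)} = \frac{49 \left(1 + 1711\right)^{2}}{36} - \left(6 + \frac{1729}{1156}\right) = \frac{49 \cdot 1712^{2}}{36} - \left(6 + 1729 \cdot \frac{1}{1156}\right) = \frac{49}{36} \cdot 2930944 - \left(6 + \frac{1729}{1156}\right) = \frac{35904064}{9} - \frac{8665}{1156} = \frac{41505019999}{10404}$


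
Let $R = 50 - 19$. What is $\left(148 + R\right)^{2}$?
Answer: $32041$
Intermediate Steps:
$R = 31$
$\left(148 + R\right)^{2} = \left(148 + 31\right)^{2} = 179^{2} = 32041$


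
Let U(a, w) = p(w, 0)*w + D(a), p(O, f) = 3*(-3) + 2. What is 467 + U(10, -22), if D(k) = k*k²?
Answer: 1621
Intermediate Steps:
D(k) = k³
p(O, f) = -7 (p(O, f) = -9 + 2 = -7)
U(a, w) = a³ - 7*w (U(a, w) = -7*w + a³ = a³ - 7*w)
467 + U(10, -22) = 467 + (10³ - 7*(-22)) = 467 + (1000 + 154) = 467 + 1154 = 1621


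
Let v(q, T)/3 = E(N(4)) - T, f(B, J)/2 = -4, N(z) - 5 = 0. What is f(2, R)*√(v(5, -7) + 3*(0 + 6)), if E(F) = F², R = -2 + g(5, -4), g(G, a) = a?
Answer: -8*√114 ≈ -85.417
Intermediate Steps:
R = -6 (R = -2 - 4 = -6)
N(z) = 5 (N(z) = 5 + 0 = 5)
f(B, J) = -8 (f(B, J) = 2*(-4) = -8)
v(q, T) = 75 - 3*T (v(q, T) = 3*(5² - T) = 3*(25 - T) = 75 - 3*T)
f(2, R)*√(v(5, -7) + 3*(0 + 6)) = -8*√((75 - 3*(-7)) + 3*(0 + 6)) = -8*√((75 + 21) + 3*6) = -8*√(96 + 18) = -8*√114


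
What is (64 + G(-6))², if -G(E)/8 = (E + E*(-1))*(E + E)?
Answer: 4096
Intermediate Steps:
G(E) = 0 (G(E) = -8*(E + E*(-1))*(E + E) = -8*(E - E)*2*E = -0*2*E = -8*0 = 0)
(64 + G(-6))² = (64 + 0)² = 64² = 4096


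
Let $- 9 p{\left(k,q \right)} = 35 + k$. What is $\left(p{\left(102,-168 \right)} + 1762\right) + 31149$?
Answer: $\frac{296062}{9} \approx 32896.0$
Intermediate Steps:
$p{\left(k,q \right)} = - \frac{35}{9} - \frac{k}{9}$ ($p{\left(k,q \right)} = - \frac{35 + k}{9} = - \frac{35}{9} - \frac{k}{9}$)
$\left(p{\left(102,-168 \right)} + 1762\right) + 31149 = \left(\left(- \frac{35}{9} - \frac{34}{3}\right) + 1762\right) + 31149 = \left(- \frac{137}{9} + 1762\right) + 31149 = \frac{15721}{9} + 31149 = \frac{296062}{9}$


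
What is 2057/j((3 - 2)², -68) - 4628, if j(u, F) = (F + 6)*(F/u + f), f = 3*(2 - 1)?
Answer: -18648783/4030 ≈ -4627.5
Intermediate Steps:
f = 3 (f = 3*1 = 3)
j(u, F) = (3 + F/u)*(6 + F) (j(u, F) = (F + 6)*(F/u + 3) = (6 + F)*(3 + F/u) = (3 + F/u)*(6 + F))
2057/j((3 - 2)², -68) - 4628 = 2057/((((-68)² + 6*(-68) + 3*(3 - 2)²*(6 - 68))/((3 - 2)²))) - 4628 = 2057/(((4624 - 408 + 3*1²*(-62))/(1²))) - 4628 = 2057/(((4624 - 408 + 3*1*(-62))/1)) - 4628 = 2057/((1*(4624 - 408 - 186))) - 4628 = 2057/((1*4030)) - 4628 = 2057/4030 - 4628 = -18648783/4030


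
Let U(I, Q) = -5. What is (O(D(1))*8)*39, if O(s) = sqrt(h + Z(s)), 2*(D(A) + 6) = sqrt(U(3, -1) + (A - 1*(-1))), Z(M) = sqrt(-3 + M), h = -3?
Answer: 156*sqrt(-12 + 2*sqrt(2)*sqrt(-18 + I*sqrt(3))) ≈ 250.44 + 583.71*I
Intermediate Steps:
D(A) = -6 + sqrt(-4 + A)/2 (D(A) = -6 + sqrt(-5 + (A - 1*(-1)))/2 = -6 + sqrt(-5 + (A + 1))/2 = -6 + sqrt(-5 + (1 + A))/2 = -6 + sqrt(-4 + A)/2)
O(s) = sqrt(-3 + sqrt(-3 + s))
(O(D(1))*8)*39 = (sqrt(-3 + sqrt(-3 + (-6 + sqrt(-4 + 1)/2)))*8)*39 = (sqrt(-3 + sqrt(-3 + (-6 + sqrt(-3)/2)))*8)*39 = (sqrt(-3 + sqrt(-3 + (-6 + (I*sqrt(3))/2)))*8)*39 = (sqrt(-3 + sqrt(-3 + (-6 + I*sqrt(3)/2)))*8)*39 = (sqrt(-3 + sqrt(-9 + I*sqrt(3)/2))*8)*39 = (8*sqrt(-3 + sqrt(-9 + I*sqrt(3)/2)))*39 = 312*sqrt(-3 + sqrt(-9 + I*sqrt(3)/2))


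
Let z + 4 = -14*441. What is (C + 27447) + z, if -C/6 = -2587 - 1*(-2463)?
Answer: 22013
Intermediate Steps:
C = 744 (C = -6*(-2587 - 1*(-2463)) = -6*(-2587 + 2463) = -6*(-124) = 744)
z = -6178 (z = -4 - 14*441 = -4 - 6174 = -6178)
(C + 27447) + z = (744 + 27447) - 6178 = 28191 - 6178 = 22013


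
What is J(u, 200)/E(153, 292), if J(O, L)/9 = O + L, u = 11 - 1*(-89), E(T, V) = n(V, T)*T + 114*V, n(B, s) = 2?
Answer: 450/5599 ≈ 0.080371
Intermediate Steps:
E(T, V) = 2*T + 114*V
u = 100 (u = 11 + 89 = 100)
J(O, L) = 9*L + 9*O (J(O, L) = 9*(O + L) = 9*(L + O) = 9*L + 9*O)
J(u, 200)/E(153, 292) = (9*200 + 9*100)/(2*153 + 114*292) = (1800 + 900)/(306 + 33288) = 2700/33594 = 2700*(1/33594) = 450/5599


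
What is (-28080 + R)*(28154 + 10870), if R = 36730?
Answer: 337557600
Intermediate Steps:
(-28080 + R)*(28154 + 10870) = (-28080 + 36730)*(28154 + 10870) = 8650*39024 = 337557600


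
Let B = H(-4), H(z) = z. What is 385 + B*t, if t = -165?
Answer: 1045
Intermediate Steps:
B = -4
385 + B*t = 385 - 4*(-165) = 385 + 660 = 1045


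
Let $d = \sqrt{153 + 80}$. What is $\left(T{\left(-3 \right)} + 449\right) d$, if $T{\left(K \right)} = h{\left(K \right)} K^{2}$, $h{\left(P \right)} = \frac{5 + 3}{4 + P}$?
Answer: $521 \sqrt{233} \approx 7952.7$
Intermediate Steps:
$d = \sqrt{233} \approx 15.264$
$h{\left(P \right)} = \frac{8}{4 + P}$
$T{\left(K \right)} = \frac{8 K^{2}}{4 + K}$ ($T{\left(K \right)} = \frac{8}{4 + K} K^{2} = \frac{8 K^{2}}{4 + K}$)
$\left(T{\left(-3 \right)} + 449\right) d = \left(\frac{8 \left(-3\right)^{2}}{4 - 3} + 449\right) \sqrt{233} = \left(8 \cdot 9 \cdot 1^{-1} + 449\right) \sqrt{233} = \left(8 \cdot 9 \cdot 1 + 449\right) \sqrt{233} = \left(72 + 449\right) \sqrt{233} = 521 \sqrt{233}$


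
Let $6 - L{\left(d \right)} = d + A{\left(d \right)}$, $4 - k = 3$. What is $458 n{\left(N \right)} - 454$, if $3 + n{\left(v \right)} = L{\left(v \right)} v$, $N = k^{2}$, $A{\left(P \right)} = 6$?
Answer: $-2286$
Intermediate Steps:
$k = 1$ ($k = 4 - 3 = 1$)
$L{\left(d \right)} = - d$ ($L{\left(d \right)} = 6 - \left(d + 6\right) = 6 - \left(6 + d\right) = - d$)
$N = 1$ ($N = 1^{2} = 1$)
$n{\left(v \right)} = -3 - v^{2}$ ($n{\left(v \right)} = -3 + - v v = -3 - v^{2}$)
$458 n{\left(N \right)} - 454 = 458 \left(-3 - 1^{2}\right) - 454 = 458 \left(-3 - 1\right) - 454 = 458 \left(-4\right) - 454 = -1832 - 454 = -2286$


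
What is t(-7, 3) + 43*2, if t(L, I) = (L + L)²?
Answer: 282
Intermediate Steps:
t(L, I) = 4*L² (t(L, I) = (2*L)² = 4*L²)
t(-7, 3) + 43*2 = 4*(-7)² + 43*2 = 4*49 + 86 = 196 + 86 = 282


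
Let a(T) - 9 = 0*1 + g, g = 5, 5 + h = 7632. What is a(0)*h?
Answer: 106778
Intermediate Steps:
h = 7627 (h = -5 + 7632 = 7627)
a(T) = 14 (a(T) = 9 + (0*1 + 5) = 9 + (0 + 5) = 9 + 5 = 14)
a(0)*h = 14*7627 = 106778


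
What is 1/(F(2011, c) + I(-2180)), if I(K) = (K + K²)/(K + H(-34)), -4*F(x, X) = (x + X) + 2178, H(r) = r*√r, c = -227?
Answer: 2*(-17*√34 + 1090*I)/(-6909510*I + 33677*√34) ≈ -0.00031607 - 1.971e-5*I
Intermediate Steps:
H(r) = r^(3/2)
F(x, X) = -1089/2 - X/4 - x/4 (F(x, X) = -((x + X) + 2178)/4 = -((X + x) + 2178)/4 = -(2178 + X + x)/4 = -1089/2 - X/4 - x/4)
I(K) = (K + K²)/(K - 34*I*√34) (I(K) = (K + K²)/(K + (-34)^(3/2)) = (K + K²)/(K - 34*I*√34))
1/(F(2011, c) + I(-2180)) = 1/((-1089/2 - ¼*(-227) - ¼*2011) - 2180*(1 - 2180)/(-2180 - 34*I*√34)) = 1/((-1089/2 + 227/4 - 2011/4) - 2180*(-2179)/(-2180 - 34*I*√34)) = 1/(-1981/2 + 4750220/(-2180 - 34*I*√34))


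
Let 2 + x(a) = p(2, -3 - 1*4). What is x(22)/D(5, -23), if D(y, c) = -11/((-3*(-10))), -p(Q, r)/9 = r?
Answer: -1830/11 ≈ -166.36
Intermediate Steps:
p(Q, r) = -9*r
D(y, c) = -11/30
x(a) = 61 (x(a) = -2 - 9*(-3 - 1*4) = -2 - 9*(-3 - 4) = -2 - 9*(-7) = -2 + 63 = 61)
x(22)/D(5, -23) = 61/(-11/30) = 61*(-30/11) = -1830/11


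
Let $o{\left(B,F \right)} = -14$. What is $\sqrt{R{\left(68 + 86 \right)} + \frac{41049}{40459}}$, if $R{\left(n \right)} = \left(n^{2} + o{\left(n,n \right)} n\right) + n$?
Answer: $\frac{5 \sqrt{1421838944349}}{40459} \approx 147.36$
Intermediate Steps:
$R{\left(n \right)} = n^{2} - 13 n$ ($R{\left(n \right)} = \left(n^{2} - 14 n\right) + n = n^{2} - 13 n$)
$\sqrt{R{\left(68 + 86 \right)} + \frac{41049}{40459}} = \sqrt{\left(68 + 86\right) \left(-13 + \left(68 + 86\right)\right) + \frac{41049}{40459}} = \sqrt{154 \left(-13 + 154\right) + 41049 \cdot \frac{1}{40459}} = \sqrt{154 \cdot 141 + \frac{41049}{40459}} = \sqrt{21714 + \frac{41049}{40459}} = \sqrt{\frac{878567775}{40459}} = \frac{5 \sqrt{1421838944349}}{40459}$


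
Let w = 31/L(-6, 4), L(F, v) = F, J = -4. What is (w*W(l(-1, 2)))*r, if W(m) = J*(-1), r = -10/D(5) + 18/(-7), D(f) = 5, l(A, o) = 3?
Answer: 1984/21 ≈ 94.476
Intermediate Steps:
w = -31/6 (w = 31/(-6) = 31*(-⅙) = -31/6 ≈ -5.1667)
r = -32/7 (r = -10/5 + 18/(-7) = -10*⅕ + 18*(-⅐) = -2 - 18/7 = -32/7 ≈ -4.5714)
W(m) = 4 (W(m) = -4*(-1) = 4)
(w*W(l(-1, 2)))*r = -31/6*4*(-32/7) = -62/3*(-32/7) = 1984/21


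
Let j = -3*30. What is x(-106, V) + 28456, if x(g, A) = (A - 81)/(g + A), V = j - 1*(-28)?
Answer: 4780751/168 ≈ 28457.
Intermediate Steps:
j = -90
V = -62 (V = -90 - 1*(-28) = -90 + 28 = -62)
x(g, A) = (-81 + A)/(A + g)
x(-106, V) + 28456 = (-81 - 62)/(-62 - 106) + 28456 = -143/(-168) + 28456 = -1/168*(-143) + 28456 = 143/168 + 28456 = 4780751/168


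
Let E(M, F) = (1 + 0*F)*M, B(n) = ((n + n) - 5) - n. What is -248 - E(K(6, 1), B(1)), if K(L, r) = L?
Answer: -254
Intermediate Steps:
B(n) = -5 + n (B(n) = (2*n - 5) - n = (-5 + 2*n) - n = -5 + n)
E(M, F) = M (E(M, F) = (1 + 0)*M = 1*M = M)
-248 - E(K(6, 1), B(1)) = -248 - 1*6 = -248 - 6 = -254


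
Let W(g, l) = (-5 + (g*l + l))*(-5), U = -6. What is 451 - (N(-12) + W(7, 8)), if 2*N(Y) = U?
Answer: 749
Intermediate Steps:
N(Y) = -3 (N(Y) = (1/2)*(-6) = -3)
W(g, l) = 25 - 5*l - 5*g*l (W(g, l) = (-5 + (l + g*l))*(-5) = (-5 + l + g*l)*(-5) = 25 - 5*l - 5*g*l)
451 - (N(-12) + W(7, 8)) = 451 - (-3 + (25 - 5*8 - 5*7*8)) = 451 - (-3 + (25 - 40 - 280)) = 451 - (-3 - 295) = 451 - 1*(-298) = 451 + 298 = 749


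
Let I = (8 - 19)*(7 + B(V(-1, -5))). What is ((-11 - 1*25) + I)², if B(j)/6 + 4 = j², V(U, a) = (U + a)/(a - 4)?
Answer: 133225/9 ≈ 14803.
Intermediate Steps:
V(U, a) = (U + a)/(-4 + a)
B(j) = -24 + 6*j²
I = 473/3 (I = (8 - 19)*(7 + (-24 + 6*((-1 - 5)/(-4 - 5))²)) = -11*(7 + (-24 + 6*(-6/(-9))²)) = -11*(7 + (-24 + 6*(-⅑*(-6))²)) = -11*(7 + (-24 + 6*(⅔)²)) = -11*(7 + (-24 + 6*(4/9))) = -11*(7 + (-24 + 8/3)) = -11*(7 - 64/3) = -11*(-43/3) = 473/3 ≈ 157.67)
((-11 - 1*25) + I)² = ((-11 - 1*25) + 473/3)² = ((-11 - 25) + 473/3)² = (-36 + 473/3)² = (365/3)² = 133225/9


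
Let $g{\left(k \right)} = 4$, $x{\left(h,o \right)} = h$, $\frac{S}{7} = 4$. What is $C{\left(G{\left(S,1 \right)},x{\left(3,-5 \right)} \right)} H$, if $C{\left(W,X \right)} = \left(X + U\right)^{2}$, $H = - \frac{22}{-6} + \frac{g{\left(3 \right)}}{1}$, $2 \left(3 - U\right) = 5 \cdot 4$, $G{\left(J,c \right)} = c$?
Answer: $\frac{368}{3} \approx 122.67$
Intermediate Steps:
$S = 28$ ($S = 7 \cdot 4 = 28$)
$U = -7$ ($U = 3 - \frac{5 \cdot 4}{2} = 3 - 10 = -7$)
$H = \frac{23}{3}$ ($H = - \frac{22}{-6} + \frac{4}{1} = \left(-22\right) \left(- \frac{1}{6}\right) + 4 \cdot 1 = \frac{11}{3} + 4 = \frac{23}{3} \approx 7.6667$)
$C{\left(W,X \right)} = \left(-7 + X\right)^{2}$ ($C{\left(W,X \right)} = \left(X - 7\right)^{2} = \left(-7 + X\right)^{2}$)
$C{\left(G{\left(S,1 \right)},x{\left(3,-5 \right)} \right)} H = \left(-7 + 3\right)^{2} \cdot \frac{23}{3} = \left(-4\right)^{2} \cdot \frac{23}{3} = 16 \cdot \frac{23}{3} = \frac{368}{3}$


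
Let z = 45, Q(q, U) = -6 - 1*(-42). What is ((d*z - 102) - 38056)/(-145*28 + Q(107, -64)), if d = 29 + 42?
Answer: 34963/4024 ≈ 8.6886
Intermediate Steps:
Q(q, U) = 36 (Q(q, U) = -6 + 42 = 36)
d = 71
((d*z - 102) - 38056)/(-145*28 + Q(107, -64)) = ((71*45 - 102) - 38056)/(-145*28 + 36) = ((3195 - 102) - 38056)/(-4060 + 36) = (3093 - 38056)/(-4024) = -34963*(-1/4024) = 34963/4024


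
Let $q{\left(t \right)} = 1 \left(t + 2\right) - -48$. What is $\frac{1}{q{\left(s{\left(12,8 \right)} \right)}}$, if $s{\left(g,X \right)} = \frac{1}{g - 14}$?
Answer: $\frac{2}{99} \approx 0.020202$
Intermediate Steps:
$s{\left(g,X \right)} = \frac{1}{-14 + g}$
$q{\left(t \right)} = 50 + t$ ($q{\left(t \right)} = 1 \left(2 + t\right) + 48 = \left(2 + t\right) + 48 = 50 + t$)
$\frac{1}{q{\left(s{\left(12,8 \right)} \right)}} = \frac{1}{50 + \frac{1}{-14 + 12}} = \frac{1}{50 + \frac{1}{-2}} = \frac{1}{50 - \frac{1}{2}} = \frac{1}{\frac{99}{2}} = \frac{2}{99}$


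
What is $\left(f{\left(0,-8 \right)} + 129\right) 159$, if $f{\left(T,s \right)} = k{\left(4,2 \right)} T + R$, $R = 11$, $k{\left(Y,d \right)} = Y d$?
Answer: $22260$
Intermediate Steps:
$f{\left(T,s \right)} = 11 + 8 T$ ($f{\left(T,s \right)} = 4 \cdot 2 T + 11 = 8 T + 11 = 11 + 8 T$)
$\left(f{\left(0,-8 \right)} + 129\right) 159 = \left(\left(11 + 8 \cdot 0\right) + 129\right) 159 = \left(\left(11 + 0\right) + 129\right) 159 = \left(11 + 129\right) 159 = 140 \cdot 159 = 22260$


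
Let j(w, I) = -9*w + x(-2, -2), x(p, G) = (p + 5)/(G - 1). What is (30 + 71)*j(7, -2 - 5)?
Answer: -6464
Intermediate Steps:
x(p, G) = (5 + p)/(-1 + G)
j(w, I) = -1 - 9*w (j(w, I) = -9*w + (5 - 2)/(-1 - 2) = -9*w + 3/(-3) = -9*w - ⅓*3 = -9*w - 1 = -1 - 9*w)
(30 + 71)*j(7, -2 - 5) = (30 + 71)*(-1 - 9*7) = 101*(-1 - 63) = 101*(-64) = -6464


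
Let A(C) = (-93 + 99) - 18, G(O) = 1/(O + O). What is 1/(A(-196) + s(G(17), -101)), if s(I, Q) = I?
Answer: -34/407 ≈ -0.083538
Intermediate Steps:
G(O) = 1/(2*O)
A(C) = -12 (A(C) = 6 - 18 = -12)
1/(A(-196) + s(G(17), -101)) = 1/(-12 + (1/2)/17) = 1/(-12 + (1/2)*(1/17)) = 1/(-12 + 1/34) = 1/(-407/34) = -34/407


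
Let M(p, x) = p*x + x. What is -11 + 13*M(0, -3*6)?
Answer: -245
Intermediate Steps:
M(p, x) = x + p*x
-11 + 13*M(0, -3*6) = -11 + 13*((-3*6)*(1 + 0)) = -11 + 13*(-18*1) = -11 + 13*(-18) = -11 - 234 = -245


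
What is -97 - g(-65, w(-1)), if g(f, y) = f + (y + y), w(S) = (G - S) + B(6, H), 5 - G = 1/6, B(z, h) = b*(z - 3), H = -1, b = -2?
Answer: -95/3 ≈ -31.667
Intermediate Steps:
B(z, h) = 6 - 2*z (B(z, h) = -2*(z - 3) = -2*(-3 + z) = 6 - 2*z)
G = 29/6 (G = 5 - 1/6 = 5 - 1*⅙ = 5 - ⅙ = 29/6 ≈ 4.8333)
w(S) = -7/6 - S (w(S) = (29/6 - S) + (6 - 2*6) = (29/6 - S) + (6 - 12) = (29/6 - S) - 6 = -7/6 - S)
g(f, y) = f + 2*y
-97 - g(-65, w(-1)) = -97 - (-65 + 2*(-7/6 - 1*(-1))) = -97 - (-65 + 2*(-7/6 + 1)) = -97 - (-65 + 2*(-⅙)) = -97 - (-65 - ⅓) = -97 - 1*(-196/3) = -97 + 196/3 = -95/3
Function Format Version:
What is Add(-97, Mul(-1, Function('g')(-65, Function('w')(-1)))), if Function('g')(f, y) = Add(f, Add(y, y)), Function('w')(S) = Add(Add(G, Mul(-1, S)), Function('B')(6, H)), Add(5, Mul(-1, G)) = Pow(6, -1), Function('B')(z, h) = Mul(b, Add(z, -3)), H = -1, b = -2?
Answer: Rational(-95, 3) ≈ -31.667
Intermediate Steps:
Function('B')(z, h) = Add(6, Mul(-2, z)) (Function('B')(z, h) = Mul(-2, Add(z, -3)) = Mul(-2, Add(-3, z)) = Add(6, Mul(-2, z)))
G = Rational(29, 6) (G = Add(5, Mul(-1, Pow(6, -1))) = Add(5, Mul(-1, Rational(1, 6))) = Add(5, Rational(-1, 6)) = Rational(29, 6) ≈ 4.8333)
Function('w')(S) = Add(Rational(-7, 6), Mul(-1, S)) (Function('w')(S) = Add(Add(Rational(29, 6), Mul(-1, S)), Add(6, Mul(-2, 6))) = Add(Add(Rational(29, 6), Mul(-1, S)), Add(6, -12)) = Add(Add(Rational(29, 6), Mul(-1, S)), -6) = Add(Rational(-7, 6), Mul(-1, S)))
Function('g')(f, y) = Add(f, Mul(2, y))
Add(-97, Mul(-1, Function('g')(-65, Function('w')(-1)))) = Add(-97, Mul(-1, Add(-65, Mul(2, Add(Rational(-7, 6), Mul(-1, -1)))))) = Add(-97, Mul(-1, Add(-65, Mul(2, Add(Rational(-7, 6), 1))))) = Add(-97, Mul(-1, Add(-65, Mul(2, Rational(-1, 6))))) = Add(-97, Mul(-1, Add(-65, Rational(-1, 3)))) = Add(-97, Mul(-1, Rational(-196, 3))) = Add(-97, Rational(196, 3)) = Rational(-95, 3)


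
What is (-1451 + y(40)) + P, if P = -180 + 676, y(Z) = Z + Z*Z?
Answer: 685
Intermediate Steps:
y(Z) = Z + Z**2
P = 496
(-1451 + y(40)) + P = (-1451 + 40*(1 + 40)) + 496 = (-1451 + 40*41) + 496 = (-1451 + 1640) + 496 = 189 + 496 = 685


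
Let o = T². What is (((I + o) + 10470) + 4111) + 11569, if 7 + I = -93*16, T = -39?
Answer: 26176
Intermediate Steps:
o = 1521 (o = (-39)² = 1521)
I = -1495 (I = -7 - 93*16 = -7 - 1488 = -1495)
(((I + o) + 10470) + 4111) + 11569 = (((-1495 + 1521) + 10470) + 4111) + 11569 = ((26 + 10470) + 4111) + 11569 = (10496 + 4111) + 11569 = 14607 + 11569 = 26176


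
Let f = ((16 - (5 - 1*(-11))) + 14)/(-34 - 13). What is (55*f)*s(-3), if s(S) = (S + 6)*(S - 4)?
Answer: 16170/47 ≈ 344.04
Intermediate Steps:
s(S) = (-4 + S)*(6 + S) (s(S) = (6 + S)*(-4 + S) = (-4 + S)*(6 + S))
f = -14/47 (f = ((16 - (5 + 11)) + 14)/(-47) = ((16 - 1*16) + 14)*(-1/47) = ((16 - 16) + 14)*(-1/47) = (0 + 14)*(-1/47) = 14*(-1/47) = -14/47 ≈ -0.29787)
(55*f)*s(-3) = (55*(-14/47))*(-24 + (-3)² + 2*(-3)) = -770*(-24 + 9 - 6)/47 = -770/47*(-21) = 16170/47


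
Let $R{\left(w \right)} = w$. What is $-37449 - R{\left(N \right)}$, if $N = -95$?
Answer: $-37354$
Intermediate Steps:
$-37449 - R{\left(N \right)} = -37449 - -95 = -37449 + 95 = -37354$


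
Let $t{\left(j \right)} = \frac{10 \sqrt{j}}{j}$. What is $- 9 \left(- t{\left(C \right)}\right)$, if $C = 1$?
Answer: $90$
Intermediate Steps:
$t{\left(j \right)} = \frac{10}{\sqrt{j}}$
$- 9 \left(- t{\left(C \right)}\right) = - 9 \left(- 10 \frac{1}{\sqrt{1}}\right) = - 9 \left(- 10 \cdot 1\right) = - 9 \left(\left(-1\right) 10\right) = \left(-9\right) \left(-10\right) = 90$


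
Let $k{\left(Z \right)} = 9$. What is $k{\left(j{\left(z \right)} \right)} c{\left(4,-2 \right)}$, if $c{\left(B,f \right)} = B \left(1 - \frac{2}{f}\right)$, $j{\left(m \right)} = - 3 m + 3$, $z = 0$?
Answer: $72$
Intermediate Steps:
$j{\left(m \right)} = 3 - 3 m$
$k{\left(j{\left(z \right)} \right)} c{\left(4,-2 \right)} = 9 \frac{4 \left(-2 - 2\right)}{-2} = 9 \cdot 4 \left(- \frac{1}{2}\right) \left(-4\right) = 9 \cdot 8 = 72$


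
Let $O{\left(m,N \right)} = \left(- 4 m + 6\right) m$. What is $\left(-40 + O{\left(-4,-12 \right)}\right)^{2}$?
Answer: $16384$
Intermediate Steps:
$O{\left(m,N \right)} = m \left(6 - 4 m\right)$ ($O{\left(m,N \right)} = \left(6 - 4 m\right) m = m \left(6 - 4 m\right)$)
$\left(-40 + O{\left(-4,-12 \right)}\right)^{2} = \left(-40 + 2 \left(-4\right) \left(3 - -8\right)\right)^{2} = \left(-40 + 2 \left(-4\right) \left(3 + 8\right)\right)^{2} = \left(-40 + 2 \left(-4\right) 11\right)^{2} = \left(-40 - 88\right)^{2} = \left(-128\right)^{2} = 16384$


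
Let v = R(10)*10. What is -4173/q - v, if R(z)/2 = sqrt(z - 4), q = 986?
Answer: -4173/986 - 20*sqrt(6) ≈ -53.222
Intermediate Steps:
R(z) = 2*sqrt(-4 + z) (R(z) = 2*sqrt(z - 4) = 2*sqrt(-4 + z))
v = 20*sqrt(6) (v = (2*sqrt(-4 + 10))*10 = (2*sqrt(6))*10 = 20*sqrt(6) ≈ 48.990)
-4173/q - v = -4173/986 - 20*sqrt(6)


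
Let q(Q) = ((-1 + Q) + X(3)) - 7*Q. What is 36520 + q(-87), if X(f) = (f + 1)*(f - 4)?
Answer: 37037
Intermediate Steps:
X(f) = (1 + f)*(-4 + f)
q(Q) = -5 - 6*Q (q(Q) = ((-1 + Q) + (-4 + 3² - 3*3)) - 7*Q = ((-1 + Q) + (-4 + 9 - 9)) - 7*Q = ((-1 + Q) - 4) - 7*Q = (-5 + Q) - 7*Q = -5 - 6*Q)
36520 + q(-87) = 36520 + (-5 - 6*(-87)) = 36520 + (-5 + 522) = 36520 + 517 = 37037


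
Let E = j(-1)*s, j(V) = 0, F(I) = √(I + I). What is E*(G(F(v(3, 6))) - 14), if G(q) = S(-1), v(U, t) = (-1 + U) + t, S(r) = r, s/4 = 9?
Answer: 0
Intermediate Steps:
s = 36 (s = 4*9 = 36)
v(U, t) = -1 + U + t
F(I) = √2*√I (F(I) = √(2*I) = √2*√I)
G(q) = -1
E = 0 (E = 0*36 = 0)
E*(G(F(v(3, 6))) - 14) = 0*(-1 - 14) = 0*(-15) = 0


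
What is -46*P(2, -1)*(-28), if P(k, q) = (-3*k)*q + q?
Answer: 6440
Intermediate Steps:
P(k, q) = q - 3*k*q (P(k, q) = -3*k*q + q = q - 3*k*q)
-46*P(2, -1)*(-28) = -(-46)*(1 - 3*2)*(-28) = -(-46)*(1 - 6)*(-28) = -(-46)*(-5)*(-28) = -46*5*(-28) = -230*(-28) = 6440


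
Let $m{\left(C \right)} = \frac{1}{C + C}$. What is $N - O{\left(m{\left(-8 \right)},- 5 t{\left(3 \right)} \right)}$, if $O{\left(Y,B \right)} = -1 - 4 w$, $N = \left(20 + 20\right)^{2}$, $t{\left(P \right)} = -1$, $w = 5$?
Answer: $1621$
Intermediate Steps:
$m{\left(C \right)} = \frac{1}{2 C}$
$N = 1600$ ($N = 40^{2} = 1600$)
$O{\left(Y,B \right)} = -21$ ($O{\left(Y,B \right)} = -1 - 20 = -21$)
$N - O{\left(m{\left(-8 \right)},- 5 t{\left(3 \right)} \right)} = 1600 - -21 = 1600 + 21 = 1621$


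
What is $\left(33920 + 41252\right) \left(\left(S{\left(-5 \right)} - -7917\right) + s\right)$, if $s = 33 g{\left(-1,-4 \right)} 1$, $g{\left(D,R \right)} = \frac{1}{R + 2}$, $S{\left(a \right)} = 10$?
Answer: $594648106$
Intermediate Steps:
$g{\left(D,R \right)} = \frac{1}{2 + R}$
$s = - \frac{33}{2}$ ($s = \frac{33}{2 - 4} \cdot 1 = \frac{33}{-2} \cdot 1 = 33 \left(- \frac{1}{2}\right) 1 = \left(- \frac{33}{2}\right) 1 = - \frac{33}{2} \approx -16.5$)
$\left(33920 + 41252\right) \left(\left(S{\left(-5 \right)} - -7917\right) + s\right) = \left(33920 + 41252\right) \left(\left(10 - -7917\right) - \frac{33}{2}\right) = 75172 \left(\left(10 + 7917\right) - \frac{33}{2}\right) = 75172 \left(7927 - \frac{33}{2}\right) = 75172 \cdot \frac{15821}{2} = 594648106$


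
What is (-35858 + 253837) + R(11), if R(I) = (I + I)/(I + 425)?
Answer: 47519433/218 ≈ 2.1798e+5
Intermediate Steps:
R(I) = 2*I/(425 + I) (R(I) = (2*I)/(425 + I) = 2*I/(425 + I))
(-35858 + 253837) + R(11) = (-35858 + 253837) + 2*11/(425 + 11) = 217979 + 2*11/436 = 217979 + 2*11*(1/436) = 217979 + 11/218 = 47519433/218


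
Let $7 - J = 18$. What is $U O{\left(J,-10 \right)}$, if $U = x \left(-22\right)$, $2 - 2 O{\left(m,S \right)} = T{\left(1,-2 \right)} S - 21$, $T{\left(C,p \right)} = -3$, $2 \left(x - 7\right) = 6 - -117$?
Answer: $\frac{10549}{2} \approx 5274.5$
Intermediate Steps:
$x = \frac{137}{2}$ ($x = 7 + \frac{6 - -117}{2} = 7 + \frac{6 + 117}{2} = 7 + \frac{1}{2} \cdot 123 = 7 + \frac{123}{2} = \frac{137}{2} \approx 68.5$)
$J = -11$ ($J = 7 - 18 = -11$)
$O{\left(m,S \right)} = \frac{23}{2} + \frac{3 S}{2}$ ($O{\left(m,S \right)} = 1 - \frac{- 3 S - 21}{2} = 1 - \frac{-21 - 3 S}{2} = 1 + \left(\frac{21}{2} + \frac{3 S}{2}\right) = \frac{23}{2} + \frac{3 S}{2}$)
$U = -1507$ ($U = \frac{137}{2} \left(-22\right) = -1507$)
$U O{\left(J,-10 \right)} = - 1507 \left(\frac{23}{2} + \frac{3}{2} \left(-10\right)\right) = - 1507 \left(\frac{23}{2} - 15\right) = \left(-1507\right) \left(- \frac{7}{2}\right) = \frac{10549}{2}$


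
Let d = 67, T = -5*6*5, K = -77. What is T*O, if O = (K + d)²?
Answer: -15000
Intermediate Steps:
T = -150 (T = -30*5 = -150)
O = 100 (O = (-77 + 67)² = (-10)² = 100)
T*O = -150*100 = -15000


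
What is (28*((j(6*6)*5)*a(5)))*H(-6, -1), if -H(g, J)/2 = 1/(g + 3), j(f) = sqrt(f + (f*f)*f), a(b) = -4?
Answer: -2240*sqrt(1297) ≈ -80671.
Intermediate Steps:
j(f) = sqrt(f + f**3) (j(f) = sqrt(f + f**2*f) = sqrt(f + f**3))
H(g, J) = -2/(3 + g) (H(g, J) = -2/(g + 3) = -2/(3 + g))
(28*((j(6*6)*5)*a(5)))*H(-6, -1) = (28*((sqrt(6*6 + (6*6)**3)*5)*(-4)))*(-2/(3 - 6)) = (28*((sqrt(36 + 36**3)*5)*(-4)))*(-2/(-3)) = (28*((sqrt(36 + 46656)*5)*(-4)))*(-2*(-1/3)) = (28*((sqrt(46692)*5)*(-4)))*(2/3) = (28*(((6*sqrt(1297))*5)*(-4)))*(2/3) = (28*((30*sqrt(1297))*(-4)))*(2/3) = (28*(-120*sqrt(1297)))*(2/3) = -3360*sqrt(1297)*(2/3) = -2240*sqrt(1297)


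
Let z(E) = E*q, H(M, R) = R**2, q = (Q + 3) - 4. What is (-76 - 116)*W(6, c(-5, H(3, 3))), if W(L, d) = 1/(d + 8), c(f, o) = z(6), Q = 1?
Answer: -24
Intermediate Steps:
q = 0 (q = (1 + 3) - 4 = 4 - 4 = 0)
z(E) = 0 (z(E) = E*0 = 0)
c(f, o) = 0
W(L, d) = 1/(8 + d)
(-76 - 116)*W(6, c(-5, H(3, 3))) = (-76 - 116)/(8 + 0) = -192/8 = -192*1/8 = -24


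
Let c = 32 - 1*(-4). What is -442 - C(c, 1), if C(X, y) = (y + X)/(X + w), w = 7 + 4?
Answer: -20811/47 ≈ -442.79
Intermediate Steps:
c = 36 (c = 32 + 4 = 36)
w = 11
C(X, y) = (X + y)/(11 + X) (C(X, y) = (y + X)/(X + 11) = (X + y)/(11 + X))
-442 - C(c, 1) = -442 - (36 + 1)/(11 + 36) = -442 - 37/47 = -20811/47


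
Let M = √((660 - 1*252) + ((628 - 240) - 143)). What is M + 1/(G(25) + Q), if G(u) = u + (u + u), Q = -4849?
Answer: -1/4774 + √653 ≈ 25.554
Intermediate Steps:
G(u) = 3*u (G(u) = u + 2*u = 3*u)
M = √653 (M = √((660 - 252) + (388 - 143)) = √(408 + 245) = √653 ≈ 25.554)
M + 1/(G(25) + Q) = √653 + 1/(3*25 - 4849) = √653 + 1/(75 - 4849) = √653 + 1/(-4774) = √653 - 1/4774 = -1/4774 + √653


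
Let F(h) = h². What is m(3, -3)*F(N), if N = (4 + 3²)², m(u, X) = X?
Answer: -85683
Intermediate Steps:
N = 169 (N = (4 + 9)² = 13² = 169)
m(3, -3)*F(N) = -3*169² = -3*28561 = -85683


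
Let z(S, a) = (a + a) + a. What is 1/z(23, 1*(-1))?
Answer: -⅓ ≈ -0.33333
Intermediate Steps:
z(S, a) = 3*a (z(S, a) = 2*a + a = 3*a)
1/z(23, 1*(-1)) = 1/(3*(1*(-1))) = 1/(3*(-1)) = 1/(-3) = -⅓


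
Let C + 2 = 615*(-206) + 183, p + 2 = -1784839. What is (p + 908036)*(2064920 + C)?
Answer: -1699608456855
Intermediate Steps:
p = -1784841 (p = -2 - 1784839 = -1784841)
C = -126509 (C = -2 + (615*(-206) + 183) = -2 + (-126690 + 183) = -2 - 126507 = -126509)
(p + 908036)*(2064920 + C) = (-1784841 + 908036)*(2064920 - 126509) = -876805*1938411 = -1699608456855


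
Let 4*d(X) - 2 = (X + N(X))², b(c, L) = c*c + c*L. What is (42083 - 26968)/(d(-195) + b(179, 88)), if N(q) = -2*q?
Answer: 60460/229199 ≈ 0.26379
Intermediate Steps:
b(c, L) = c² + L*c
d(X) = ½ + X²/4 (d(X) = ½ + (X - 2*X)²/4 = ½ + (-X)²/4 = ½ + X²/4)
(42083 - 26968)/(d(-195) + b(179, 88)) = (42083 - 26968)/((½ + (¼)*(-195)²) + 179*(88 + 179)) = 15115/((½ + (¼)*38025) + 179*267) = 15115/((½ + 38025/4) + 47793) = 15115/(38027/4 + 47793) = 15115/(229199/4) = 15115*(4/229199) = 60460/229199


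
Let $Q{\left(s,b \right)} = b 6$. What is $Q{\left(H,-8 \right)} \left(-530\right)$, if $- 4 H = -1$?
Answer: $25440$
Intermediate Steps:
$H = \frac{1}{4}$ ($H = \left(- \frac{1}{4}\right) \left(-1\right) = \frac{1}{4} \approx 0.25$)
$Q{\left(s,b \right)} = 6 b$
$Q{\left(H,-8 \right)} \left(-530\right) = 6 \left(-8\right) \left(-530\right) = \left(-48\right) \left(-530\right) = 25440$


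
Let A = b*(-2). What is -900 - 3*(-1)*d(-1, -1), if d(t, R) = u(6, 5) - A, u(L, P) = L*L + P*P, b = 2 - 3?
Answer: -723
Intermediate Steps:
b = -1
u(L, P) = L² + P²
A = 2 (A = -1*(-2) = 2)
d(t, R) = 59 (d(t, R) = (6² + 5²) - 1*2 = (36 + 25) - 2 = 61 - 2 = 59)
-900 - 3*(-1)*d(-1, -1) = -900 - 3*(-1)*59 = -900 - (-3)*59 = -900 - 1*(-177) = -900 + 177 = -723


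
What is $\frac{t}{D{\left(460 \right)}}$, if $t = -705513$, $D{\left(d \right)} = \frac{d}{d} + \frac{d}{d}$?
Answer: $- \frac{705513}{2} \approx -3.5276 \cdot 10^{5}$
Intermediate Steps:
$D{\left(d \right)} = 2$ ($D{\left(d \right)} = 1 + 1 = 2$)
$\frac{t}{D{\left(460 \right)}} = - \frac{705513}{2}$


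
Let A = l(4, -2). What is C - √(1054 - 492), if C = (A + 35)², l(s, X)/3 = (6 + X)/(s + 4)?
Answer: 5329/4 - √562 ≈ 1308.5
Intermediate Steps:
l(s, X) = 3*(6 + X)/(4 + s) (l(s, X) = 3*((6 + X)/(s + 4)) = 3*((6 + X)/(4 + s)) = 3*(6 + X)/(4 + s))
A = 3/2 (A = 3*(6 - 2)/(4 + 4) = 3*4/8 = 3*(⅛)*4 = 3/2 ≈ 1.5000)
C = 5329/4 (C = (3/2 + 35)² = (73/2)² = 5329/4 ≈ 1332.3)
C - √(1054 - 492) = 5329/4 - √(1054 - 492) = 5329/4 - √562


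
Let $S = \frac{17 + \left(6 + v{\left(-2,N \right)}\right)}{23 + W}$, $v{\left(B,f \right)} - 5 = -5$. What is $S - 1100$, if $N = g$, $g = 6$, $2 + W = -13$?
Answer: $- \frac{8777}{8} \approx -1097.1$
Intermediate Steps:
$W = -15$ ($W = -2 - 13 = -15$)
$N = 6$
$v{\left(B,f \right)} = 0$ ($v{\left(B,f \right)} = 5 - 5 = 0$)
$S = \frac{23}{8}$ ($S = \frac{17 + \left(6 + 0\right)}{23 - 15} = \frac{17 + 6}{8} = 23 \cdot \frac{1}{8} = \frac{23}{8} \approx 2.875$)
$S - 1100 = \frac{23}{8} - 1100 = - \frac{8777}{8}$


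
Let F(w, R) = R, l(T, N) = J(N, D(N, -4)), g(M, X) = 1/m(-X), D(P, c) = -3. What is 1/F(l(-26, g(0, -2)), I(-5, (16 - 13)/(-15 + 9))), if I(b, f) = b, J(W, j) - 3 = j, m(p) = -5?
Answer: -⅕ ≈ -0.20000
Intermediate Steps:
g(M, X) = -⅕ (g(M, X) = 1/(-5) = -⅕)
J(W, j) = 3 + j
l(T, N) = 0 (l(T, N) = 3 - 3 = 0)
1/F(l(-26, g(0, -2)), I(-5, (16 - 13)/(-15 + 9))) = 1/(-5) = -⅕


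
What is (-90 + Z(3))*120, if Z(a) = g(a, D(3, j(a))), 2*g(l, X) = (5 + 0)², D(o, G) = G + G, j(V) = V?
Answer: -9300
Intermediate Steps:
D(o, G) = 2*G
g(l, X) = 25/2 (g(l, X) = (5 + 0)²/2 = (½)*5² = (½)*25 = 25/2)
Z(a) = 25/2
(-90 + Z(3))*120 = (-90 + 25/2)*120 = -155/2*120 = -9300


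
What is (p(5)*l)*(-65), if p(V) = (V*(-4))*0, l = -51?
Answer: 0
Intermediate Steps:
p(V) = 0 (p(V) = -4*V*0 = 0)
(p(5)*l)*(-65) = (0*(-51))*(-65) = 0*(-65) = 0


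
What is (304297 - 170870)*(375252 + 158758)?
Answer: 71251352270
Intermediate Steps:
(304297 - 170870)*(375252 + 158758) = 133427*534010 = 71251352270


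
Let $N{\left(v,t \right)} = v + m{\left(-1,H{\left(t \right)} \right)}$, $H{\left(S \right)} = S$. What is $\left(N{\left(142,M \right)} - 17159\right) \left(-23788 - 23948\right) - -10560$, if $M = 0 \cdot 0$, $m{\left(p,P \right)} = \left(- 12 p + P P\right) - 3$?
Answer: $811904448$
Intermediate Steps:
$m{\left(p,P \right)} = -3 + P^{2} - 12 p$ ($m{\left(p,P \right)} = \left(- 12 p + P^{2}\right) - 3 = \left(P^{2} - 12 p\right) - 3 = -3 + P^{2} - 12 p$)
$M = 0$
$N{\left(v,t \right)} = 9 + v + t^{2}$ ($N{\left(v,t \right)} = v - \left(-9 - t^{2}\right) = v + \left(-3 + t^{2} + 12\right) = v + \left(9 + t^{2}\right) = 9 + v + t^{2}$)
$\left(N{\left(142,M \right)} - 17159\right) \left(-23788 - 23948\right) - -10560 = \left(\left(9 + 142 + 0^{2}\right) - 17159\right) \left(-23788 - 23948\right) - -10560 = \left(\left(9 + 142 + 0\right) - 17159\right) \left(-47736\right) + 10560 = \left(151 - 17159\right) \left(-47736\right) + 10560 = \left(-17008\right) \left(-47736\right) + 10560 = 811893888 + 10560 = 811904448$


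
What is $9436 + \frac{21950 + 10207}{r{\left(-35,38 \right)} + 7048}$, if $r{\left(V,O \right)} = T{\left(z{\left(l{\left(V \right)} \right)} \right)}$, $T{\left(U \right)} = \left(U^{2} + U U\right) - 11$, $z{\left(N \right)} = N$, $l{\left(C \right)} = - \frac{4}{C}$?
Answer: $\frac{81381080977}{8620357} \approx 9440.6$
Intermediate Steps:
$T{\left(U \right)} = -11 + 2 U^{2}$ ($T{\left(U \right)} = \left(U^{2} + U^{2}\right) - 11 = 2 U^{2} - 11 = -11 + 2 U^{2}$)
$r{\left(V,O \right)} = -11 + \frac{32}{V^{2}}$ ($r{\left(V,O \right)} = -11 + 2 \left(- \frac{4}{V}\right)^{2} = -11 + 2 \frac{16}{V^{2}} = -11 + \frac{32}{V^{2}}$)
$9436 + \frac{21950 + 10207}{r{\left(-35,38 \right)} + 7048} = 9436 + \frac{21950 + 10207}{\left(-11 + \frac{32}{1225}\right) + 7048} = 9436 + \frac{32157}{\left(-11 + 32 \cdot \frac{1}{1225}\right) + 7048} = 9436 + \frac{32157}{\left(-11 + \frac{32}{1225}\right) + 7048} = 9436 + \frac{32157}{- \frac{13443}{1225} + 7048} = 9436 + \frac{32157}{\frac{8620357}{1225}} = 9436 + 32157 \cdot \frac{1225}{8620357} = 9436 + \frac{39392325}{8620357} = \frac{81381080977}{8620357}$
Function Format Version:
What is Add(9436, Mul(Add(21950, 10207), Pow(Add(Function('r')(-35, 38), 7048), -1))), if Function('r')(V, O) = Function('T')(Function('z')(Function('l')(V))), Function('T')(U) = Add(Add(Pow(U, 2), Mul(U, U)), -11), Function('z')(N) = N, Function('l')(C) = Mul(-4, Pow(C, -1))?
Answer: Rational(81381080977, 8620357) ≈ 9440.6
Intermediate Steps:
Function('T')(U) = Add(-11, Mul(2, Pow(U, 2))) (Function('T')(U) = Add(Add(Pow(U, 2), Pow(U, 2)), -11) = Add(Mul(2, Pow(U, 2)), -11) = Add(-11, Mul(2, Pow(U, 2))))
Function('r')(V, O) = Add(-11, Mul(32, Pow(V, -2))) (Function('r')(V, O) = Add(-11, Mul(2, Pow(Mul(-4, Pow(V, -1)), 2))) = Add(-11, Mul(2, Mul(16, Pow(V, -2)))) = Add(-11, Mul(32, Pow(V, -2))))
Add(9436, Mul(Add(21950, 10207), Pow(Add(Function('r')(-35, 38), 7048), -1))) = Add(9436, Mul(Add(21950, 10207), Pow(Add(Add(-11, Mul(32, Pow(-35, -2))), 7048), -1))) = Add(9436, Mul(32157, Pow(Add(Add(-11, Mul(32, Rational(1, 1225))), 7048), -1))) = Add(9436, Mul(32157, Pow(Add(Add(-11, Rational(32, 1225)), 7048), -1))) = Add(9436, Mul(32157, Pow(Add(Rational(-13443, 1225), 7048), -1))) = Add(9436, Mul(32157, Pow(Rational(8620357, 1225), -1))) = Add(9436, Mul(32157, Rational(1225, 8620357))) = Add(9436, Rational(39392325, 8620357)) = Rational(81381080977, 8620357)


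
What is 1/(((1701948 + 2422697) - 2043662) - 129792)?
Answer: 1/1951191 ≈ 5.1251e-7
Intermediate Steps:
1/(((1701948 + 2422697) - 2043662) - 129792) = 1/((4124645 - 2043662) - 129792) = 1/(2080983 - 129792) = 1/1951191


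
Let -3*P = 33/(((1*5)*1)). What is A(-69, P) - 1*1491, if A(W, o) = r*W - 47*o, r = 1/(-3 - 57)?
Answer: -27729/20 ≈ -1386.4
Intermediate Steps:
r = -1/60 (r = 1/(-60) = -1/60 ≈ -0.016667)
P = -11/5 (P = -11/((1*5)*1) = -11/(5*1) = -11/5 ≈ -2.2000)
A(W, o) = -47*o - W/60 (A(W, o) = -W/60 - 47*o = -47*o - W/60)
A(-69, P) - 1*1491 = (-47*(-11/5) - 1/60*(-69)) - 1*1491 = (517/5 + 23/20) - 1491 = 2091/20 - 1491 = -27729/20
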